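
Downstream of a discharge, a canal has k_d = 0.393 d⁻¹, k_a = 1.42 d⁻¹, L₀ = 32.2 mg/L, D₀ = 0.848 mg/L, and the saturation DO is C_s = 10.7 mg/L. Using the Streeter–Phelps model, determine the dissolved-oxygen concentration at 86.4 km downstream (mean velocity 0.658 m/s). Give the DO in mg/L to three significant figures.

Travel time t = x/v = 86.4 km / (0.658 m/s) = 86400 m / 0.658 m/s = 131300 s = 1.520 d.
k_d L₀/(k_a−k_d) = 0.393×32.2/(1.42−0.393) = 12.65/1.027 = 12.32 mg/L.
e^(−k_d t) = e^(−0.393×1.520) = 0.5503; e^(−k_a t) = e^(−1.42×1.520) = 0.1155.
D = 12.32 × (0.5503 − 0.1155) + 0.848 × 0.1155 = 5.357 + 0.09799 = 5.455 mg/L.
DO = C_s − D = 10.7 − 5.455 = 5.245 mg/L.

DO ≈ 5.24 mg/L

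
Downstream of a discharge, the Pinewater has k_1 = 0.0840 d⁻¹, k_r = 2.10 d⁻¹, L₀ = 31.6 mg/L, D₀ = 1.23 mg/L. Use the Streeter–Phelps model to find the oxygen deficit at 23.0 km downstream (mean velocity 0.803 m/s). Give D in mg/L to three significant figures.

D ≈ 1.24 mg/L

Travel time t = x/v = 23.0 km / (0.803 m/s) = 23000 m / 0.803 m/s = 28640 s = 0.3315 d.
k_1 L₀/(k_r−k_1) = 0.0840×31.6/(2.10−0.0840) = 2.654/2.016 = 1.317 mg/L.
e^(−k_1 t) = e^(−0.0840×0.3315) = 0.9725; e^(−k_r t) = e^(−2.10×0.3315) = 0.4985.
D = 1.317 × (0.9725 − 0.4985) + 1.23 × 0.4985 = 0.6242 + 0.6131 = 1.237 mg/L.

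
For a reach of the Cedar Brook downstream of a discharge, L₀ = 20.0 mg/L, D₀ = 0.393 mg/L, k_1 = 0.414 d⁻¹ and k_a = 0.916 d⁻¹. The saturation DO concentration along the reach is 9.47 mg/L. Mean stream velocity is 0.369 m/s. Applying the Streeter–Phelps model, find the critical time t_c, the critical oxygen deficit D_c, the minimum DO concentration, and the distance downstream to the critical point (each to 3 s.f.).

At the critical point dD/dt = 0, so k_1 L₀ e^(−k_1 t) = k_a D. Substituting D(t) from the Streeter–Phelps equation and solving for t gives
t_c = ln[(k_a/k_1)(1 − D₀(k_a−k_1)/(k_1 L₀))] / (k_a−k_1).
Here k_a−k_1 = 0.5020 d⁻¹ and 1 − D₀(k_a−k_1)/(k_1 L₀) = 1 − 0.393×0.5020/(0.414×20.0) = 0.9762, so
t_c = ln(2.213 × 0.9762) / 0.5020 = 0.7700 / 0.5020 = 1.534 d.
D_c = (k_1/k_a) L₀ e^(−k_1 t_c) = (0.414/0.916) × 20.0 × e^(−0.414×1.534) = 0.4520 × 20.0 × 0.5299 = 4.790 mg/L.
Minimum DO = C_s − D_c = 9.47 − 4.790 = 4.680 mg/L.
x_c = v t_c = 0.369 m/s × 1.534 d × 86400 s/d = 48900 m ≈ 48.9 km.

t_c ≈ 1.53 d; D_c ≈ 4.79 mg/L; min DO ≈ 4.68 mg/L; x_c ≈ 48.9 km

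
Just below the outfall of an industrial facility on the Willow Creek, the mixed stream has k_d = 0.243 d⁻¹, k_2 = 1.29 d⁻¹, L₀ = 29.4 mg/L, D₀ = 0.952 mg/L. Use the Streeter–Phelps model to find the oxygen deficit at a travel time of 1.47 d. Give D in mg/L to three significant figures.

k_d L₀/(k_2−k_d) = 0.243×29.4/(1.29−0.243) = 7.144/1.047 = 6.823 mg/L.
e^(−k_d t) = e^(−0.243×1.470) = 0.6996; e^(−k_2 t) = e^(−1.29×1.470) = 0.1501.
D = 6.823 × (0.6996 − 0.1501) + 0.952 × 0.1501 = 3.750 + 0.1429 = 3.892 mg/L.

D ≈ 3.89 mg/L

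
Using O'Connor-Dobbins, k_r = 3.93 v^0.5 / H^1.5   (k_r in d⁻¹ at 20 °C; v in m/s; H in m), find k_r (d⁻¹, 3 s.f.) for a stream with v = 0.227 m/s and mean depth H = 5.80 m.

k_r ≈ 0.134 d⁻¹

k_r = 3.93 × 0.227^0.5 / 5.80^1.5 = 3.93 × 0.4764 / 13.97 = 0.1340 d⁻¹.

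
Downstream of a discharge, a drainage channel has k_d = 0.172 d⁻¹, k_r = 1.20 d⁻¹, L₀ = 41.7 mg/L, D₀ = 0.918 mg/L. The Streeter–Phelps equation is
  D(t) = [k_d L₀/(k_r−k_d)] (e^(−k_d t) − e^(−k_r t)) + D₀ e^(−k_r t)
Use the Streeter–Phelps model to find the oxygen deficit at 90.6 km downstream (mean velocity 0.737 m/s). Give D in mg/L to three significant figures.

D ≈ 4.36 mg/L

Travel time t = x/v = 90.6 km / (0.737 m/s) = 90600 m / 0.737 m/s = 122900 s = 1.423 d.
k_d L₀/(k_r−k_d) = 0.172×41.7/(1.20−0.172) = 7.172/1.028 = 6.977 mg/L.
e^(−k_d t) = e^(−0.172×1.423) = 0.7829; e^(−k_r t) = e^(−1.20×1.423) = 0.1813.
D = 6.977 × (0.7829 − 0.1813) + 0.918 × 0.1813 = 4.197 + 0.1665 = 4.364 mg/L.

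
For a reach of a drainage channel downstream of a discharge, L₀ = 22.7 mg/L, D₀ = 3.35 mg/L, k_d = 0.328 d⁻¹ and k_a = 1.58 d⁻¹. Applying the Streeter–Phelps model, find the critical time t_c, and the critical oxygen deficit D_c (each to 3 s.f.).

t_c ≈ 0.594 d; D_c ≈ 3.88 mg/L

At the critical point dD/dt = 0, so k_d L₀ e^(−k_d t) = k_a D. Substituting D(t) from the Streeter–Phelps equation and solving for t gives
t_c = ln[(k_a/k_d)(1 − D₀(k_a−k_d)/(k_d L₀))] / (k_a−k_d).
Here k_a−k_d = 1.252 d⁻¹ and 1 − D₀(k_a−k_d)/(k_d L₀) = 1 − 3.35×1.252/(0.328×22.7) = 0.4367, so
t_c = ln(4.817 × 0.4367) / 1.252 = 0.7436 / 1.252 = 0.5940 d.
D_c = (k_d/k_a) L₀ e^(−k_d t_c) = (0.328/1.58) × 22.7 × e^(−0.328×0.5940) = 0.2076 × 22.7 × 0.8230 = 3.878 mg/L.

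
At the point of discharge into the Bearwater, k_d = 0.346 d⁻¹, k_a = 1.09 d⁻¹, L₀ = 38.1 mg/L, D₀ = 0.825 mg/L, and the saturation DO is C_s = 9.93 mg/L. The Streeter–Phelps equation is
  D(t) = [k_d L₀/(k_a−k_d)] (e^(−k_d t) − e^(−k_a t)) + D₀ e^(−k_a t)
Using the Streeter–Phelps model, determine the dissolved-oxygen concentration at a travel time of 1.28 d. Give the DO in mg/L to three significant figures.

DO ≈ 2.74 mg/L

k_d L₀/(k_a−k_d) = 0.346×38.1/(1.09−0.346) = 13.18/0.7440 = 17.72 mg/L.
e^(−k_d t) = e^(−0.346×1.280) = 0.6422; e^(−k_a t) = e^(−1.09×1.280) = 0.2478.
D = 17.72 × (0.6422 − 0.2478) + 0.825 × 0.2478 = 6.988 + 0.2044 = 7.193 mg/L.
DO = C_s − D = 9.93 − 7.193 = 2.737 mg/L.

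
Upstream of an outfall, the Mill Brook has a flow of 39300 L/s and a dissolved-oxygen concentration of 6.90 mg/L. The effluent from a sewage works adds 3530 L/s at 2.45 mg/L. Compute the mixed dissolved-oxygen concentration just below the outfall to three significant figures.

6.53 mg/L

Flow-weighted mixing: C = (Q_r C_r + Q_w C_w)/(Q_r + Q_w)
= (39300×6.90 + 3530×2.45)/(39300 + 3530) = 279800/42830 = 6.533 mg/L.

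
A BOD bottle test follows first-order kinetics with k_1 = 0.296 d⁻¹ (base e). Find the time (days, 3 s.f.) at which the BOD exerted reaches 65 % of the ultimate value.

y/L₀ = 1 − e^(−k_1 t) = 0.65 ⇒ e^(−k_1 t) = 0.350
t = −ln(0.350) / 0.296 = 1.050 / 0.296 = 3.547 d.

t ≈ 3.55 d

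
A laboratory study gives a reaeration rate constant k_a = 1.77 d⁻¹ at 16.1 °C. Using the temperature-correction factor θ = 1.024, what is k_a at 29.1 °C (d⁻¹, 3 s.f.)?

k_a(T₂) = k_a(T₁) · θ^(T₂−T₁) = 1.77 × 1.024^(29.1−16.1)
= 1.77 × 1.024^13.0 = 1.77 × 1.361 = 2.409 d⁻¹.

k_a ≈ 2.41 d⁻¹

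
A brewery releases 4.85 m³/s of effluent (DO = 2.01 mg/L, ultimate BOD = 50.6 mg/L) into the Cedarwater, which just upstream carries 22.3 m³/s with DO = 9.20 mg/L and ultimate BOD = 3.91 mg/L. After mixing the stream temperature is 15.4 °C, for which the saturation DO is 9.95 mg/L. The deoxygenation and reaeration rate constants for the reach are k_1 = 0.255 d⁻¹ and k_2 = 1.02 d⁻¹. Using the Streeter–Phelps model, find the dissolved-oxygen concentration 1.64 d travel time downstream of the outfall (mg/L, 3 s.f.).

Mixed DO = (22.3×9.20 + 4.85×2.01)/(22.3+4.85) = 214.9/27.15 = 7.916 mg/L.
Mixed L₀ = (22.3×3.91 + 4.85×50.6)/(27.15) = 332.6/27.15 = 12.25 mg/L.
Initial deficit D₀ = C_s − DO₀ = 9.95 − 7.916 = 2.034 mg/L.
D(1.64) = [0.255×12.25/(1.02−0.255)](e^(−0.255×1.64) − e^(−1.02×1.64)) + 2.034 e^(−1.02×1.64)
= 4.084 × (0.6582 − 0.1877) + 2.034 × 0.1877 = 2.303 mg/L.
DO = 9.95 − 2.303 = 7.647 mg/L.

DO ≈ 7.65 mg/L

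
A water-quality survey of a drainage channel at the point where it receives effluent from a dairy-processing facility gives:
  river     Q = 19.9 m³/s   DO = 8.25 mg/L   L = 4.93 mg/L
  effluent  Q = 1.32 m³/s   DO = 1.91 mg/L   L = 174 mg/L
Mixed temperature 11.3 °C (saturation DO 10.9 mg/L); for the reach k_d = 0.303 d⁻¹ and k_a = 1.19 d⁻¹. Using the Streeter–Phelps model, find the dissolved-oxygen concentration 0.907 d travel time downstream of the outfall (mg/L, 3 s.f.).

DO ≈ 7.65 mg/L

Mixed DO = (19.9×8.25 + 1.32×1.91)/(19.9+1.32) = 166.7/21.22 = 7.856 mg/L.
Mixed L₀ = (19.9×4.93 + 1.32×174)/(21.22) = 327.8/21.22 = 15.45 mg/L.
Initial deficit D₀ = C_s − DO₀ = 10.9 − 7.856 = 3.044 mg/L.
D(0.907) = [0.303×15.45/(1.19−0.303)](e^(−0.303×0.907) − e^(−1.19×0.907)) + 3.044 e^(−1.19×0.907)
= 5.277 × (0.7597 − 0.3398) + 3.044 × 0.3398 = 3.250 mg/L.
DO = 10.9 − 3.250 = 7.650 mg/L.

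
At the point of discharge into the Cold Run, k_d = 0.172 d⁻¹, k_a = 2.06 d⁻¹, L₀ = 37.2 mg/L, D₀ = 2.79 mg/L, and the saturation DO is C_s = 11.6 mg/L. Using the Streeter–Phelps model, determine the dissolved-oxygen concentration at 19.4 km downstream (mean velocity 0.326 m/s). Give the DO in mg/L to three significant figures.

DO ≈ 8.73 mg/L

Travel time t = x/v = 19.4 km / (0.326 m/s) = 19400 m / 0.326 m/s = 59510 s = 0.6888 d.
k_d L₀/(k_a−k_d) = 0.172×37.2/(2.06−0.172) = 6.398/1.888 = 3.389 mg/L.
e^(−k_d t) = e^(−0.172×0.6888) = 0.8883; e^(−k_a t) = e^(−2.06×0.6888) = 0.2420.
D = 3.389 × (0.8883 − 0.2420) + 2.79 × 0.2420 = 2.190 + 0.6752 = 2.865 mg/L.
DO = C_s − D = 11.6 − 2.865 = 8.735 mg/L.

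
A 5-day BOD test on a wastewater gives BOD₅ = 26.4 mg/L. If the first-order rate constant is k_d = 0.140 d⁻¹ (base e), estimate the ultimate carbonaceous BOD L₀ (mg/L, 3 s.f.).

L₀ ≈ 52.4 mg/L

BOD₅ = L₀(1 − e^(−5k_d)) ⇒ L₀ = BOD₅ / (1 − e^(−5×0.140))
= 26.4 / (1 − 0.4966) = 26.4 / 0.5034 = 52.44 mg/L.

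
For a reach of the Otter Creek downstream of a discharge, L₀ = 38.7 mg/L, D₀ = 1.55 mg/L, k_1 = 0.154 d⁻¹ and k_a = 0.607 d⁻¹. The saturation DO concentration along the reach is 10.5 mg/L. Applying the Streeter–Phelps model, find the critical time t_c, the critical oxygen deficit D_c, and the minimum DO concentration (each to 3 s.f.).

t_c ≈ 2.75 d; D_c ≈ 6.43 mg/L; min DO ≈ 4.07 mg/L

With k_a/k_1 = 3.942 and 1 − D₀(k_a−k_1)/(k_1 L₀) = 0.8822,
t_c = ln(3.942 × 0.8822) / (0.607 − 0.154) = ln(3.477) / 0.4530 = 1.246/0.4530 = 2.751 d.
D_c = (k_1/k_a) L₀ e^(−k_1 t_c) = (0.154/0.607) × 38.7 × e^(−0.154×2.751) = 0.2537 × 38.7 × 0.6546 = 6.428 mg/L.
Minimum DO = C_s − D_c = 10.5 − 6.428 = 4.072 mg/L.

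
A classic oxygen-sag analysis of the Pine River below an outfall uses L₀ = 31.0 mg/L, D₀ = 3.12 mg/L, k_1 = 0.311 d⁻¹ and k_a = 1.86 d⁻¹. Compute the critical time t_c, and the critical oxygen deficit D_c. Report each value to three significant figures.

t_c ≈ 0.706 d; D_c ≈ 4.16 mg/L

At the critical point dD/dt = 0, so k_1 L₀ e^(−k_1 t) = k_a D. Substituting D(t) from the Streeter–Phelps equation and solving for t gives
t_c = ln[(k_a/k_1)(1 − D₀(k_a−k_1)/(k_1 L₀))] / (k_a−k_1).
Here k_a−k_1 = 1.549 d⁻¹ and 1 − D₀(k_a−k_1)/(k_1 L₀) = 1 − 3.12×1.549/(0.311×31.0) = 0.4987, so
t_c = ln(5.981 × 0.4987) / 1.549 = 1.093 / 1.549 = 0.7055 d.
D_c = (k_1/k_a) L₀ e^(−k_1 t_c) = (0.311/1.86) × 31.0 × e^(−0.311×0.7055) = 0.1672 × 31.0 × 0.8030 = 4.162 mg/L.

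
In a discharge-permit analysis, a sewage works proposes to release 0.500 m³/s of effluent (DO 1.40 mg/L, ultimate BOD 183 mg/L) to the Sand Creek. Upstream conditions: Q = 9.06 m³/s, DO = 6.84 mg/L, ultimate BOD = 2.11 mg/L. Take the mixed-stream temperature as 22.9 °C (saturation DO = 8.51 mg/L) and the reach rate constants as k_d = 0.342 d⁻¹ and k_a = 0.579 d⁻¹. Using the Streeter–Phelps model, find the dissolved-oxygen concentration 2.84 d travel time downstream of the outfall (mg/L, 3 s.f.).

Mixed DO = (9.06×6.84 + 0.500×1.40)/(9.06+0.500) = 62.67/9.560 = 6.555 mg/L.
Mixed L₀ = (9.06×2.11 + 0.500×183)/(9.560) = 110.6/9.560 = 11.57 mg/L.
Initial deficit D₀ = C_s − DO₀ = 8.51 − 6.555 = 1.955 mg/L.
D(2.84) = [0.342×11.57/(0.579−0.342)](e^(−0.342×2.84) − e^(−0.579×2.84)) + 1.955 e^(−0.579×2.84)
= 16.70 × (0.3786 − 0.1931) + 1.955 × 0.1931 = 3.474 mg/L.
DO = 8.51 − 3.474 = 5.036 mg/L.

DO ≈ 5.04 mg/L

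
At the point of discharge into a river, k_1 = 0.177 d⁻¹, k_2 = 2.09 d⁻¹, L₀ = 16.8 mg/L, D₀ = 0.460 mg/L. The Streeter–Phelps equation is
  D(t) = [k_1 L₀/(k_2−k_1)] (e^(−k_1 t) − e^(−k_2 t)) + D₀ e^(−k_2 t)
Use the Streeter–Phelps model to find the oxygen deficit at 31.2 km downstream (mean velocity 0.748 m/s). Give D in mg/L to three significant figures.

D ≈ 1.03 mg/L

Travel time t = x/v = 31.2 km / (0.748 m/s) = 31200 m / 0.748 m/s = 41710 s = 0.4828 d.
k_1 L₀/(k_2−k_1) = 0.177×16.8/(2.09−0.177) = 2.974/1.913 = 1.554 mg/L.
e^(−k_1 t) = e^(−0.177×0.4828) = 0.9181; e^(−k_2 t) = e^(−2.09×0.4828) = 0.3646.
D = 1.554 × (0.9181 − 0.3646) + 0.460 × 0.3646 = 0.8604 + 0.1677 = 1.028 mg/L.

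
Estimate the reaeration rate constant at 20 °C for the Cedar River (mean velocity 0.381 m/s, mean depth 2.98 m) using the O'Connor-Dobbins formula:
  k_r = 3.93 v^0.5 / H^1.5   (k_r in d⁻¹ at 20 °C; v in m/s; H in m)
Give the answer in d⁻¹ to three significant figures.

k_r ≈ 0.472 d⁻¹

k_r = 3.93 × 0.381^0.5 / 2.98^1.5 = 3.93 × 0.6173 / 5.144 = 0.4716 d⁻¹.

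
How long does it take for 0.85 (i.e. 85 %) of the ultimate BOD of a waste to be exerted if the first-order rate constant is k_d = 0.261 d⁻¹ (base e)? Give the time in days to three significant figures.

t ≈ 7.27 d

y/L₀ = 1 − e^(−k_d t) = 0.85 ⇒ e^(−k_d t) = 0.150
t = −ln(0.150) / 0.261 = 1.897 / 0.261 = 7.269 d.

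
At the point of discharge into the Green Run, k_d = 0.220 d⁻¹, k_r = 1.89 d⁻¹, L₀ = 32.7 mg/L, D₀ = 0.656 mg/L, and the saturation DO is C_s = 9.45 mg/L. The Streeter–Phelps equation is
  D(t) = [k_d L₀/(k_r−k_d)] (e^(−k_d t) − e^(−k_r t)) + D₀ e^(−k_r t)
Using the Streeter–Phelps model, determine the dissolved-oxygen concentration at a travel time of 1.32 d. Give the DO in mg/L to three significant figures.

DO ≈ 6.53 mg/L

k_d L₀/(k_r−k_d) = 0.220×32.7/(1.89−0.220) = 7.194/1.670 = 4.308 mg/L.
e^(−k_d t) = e^(−0.220×1.320) = 0.7480; e^(−k_r t) = e^(−1.89×1.320) = 0.08251.
D = 4.308 × (0.7480 − 0.08251) + 0.656 × 0.08251 = 2.867 + 0.05413 = 2.921 mg/L.
DO = C_s − D = 9.45 − 2.921 = 6.529 mg/L.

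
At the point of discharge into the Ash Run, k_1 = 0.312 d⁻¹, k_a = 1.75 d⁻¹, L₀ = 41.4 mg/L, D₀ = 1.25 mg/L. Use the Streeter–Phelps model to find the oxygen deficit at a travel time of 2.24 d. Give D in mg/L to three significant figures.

k_1 L₀/(k_a−k_1) = 0.312×41.4/(1.75−0.312) = 12.92/1.438 = 8.982 mg/L.
e^(−k_1 t) = e^(−0.312×2.240) = 0.4971; e^(−k_a t) = e^(−1.75×2.240) = 0.01984.
D = 8.982 × (0.4971 − 0.01984) + 1.25 × 0.01984 = 4.287 + 0.02480 = 4.312 mg/L.

D ≈ 4.31 mg/L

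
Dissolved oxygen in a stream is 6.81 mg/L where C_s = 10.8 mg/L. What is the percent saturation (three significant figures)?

% saturation = C/C_s × 100 = 6.81/10.8 × 100 = 63.1 %.

63.1 % saturation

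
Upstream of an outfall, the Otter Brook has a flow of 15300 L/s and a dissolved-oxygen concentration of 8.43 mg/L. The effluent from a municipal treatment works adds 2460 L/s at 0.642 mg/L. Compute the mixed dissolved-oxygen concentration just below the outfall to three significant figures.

7.35 mg/L

Flow-weighted mixing: C = (Q_r C_r + Q_w C_w)/(Q_r + Q_w)
= (15300×8.43 + 2460×0.642)/(15300 + 2460) = 130600/17760 = 7.351 mg/L.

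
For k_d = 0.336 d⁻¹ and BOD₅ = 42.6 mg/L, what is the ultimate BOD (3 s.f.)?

L₀ ≈ 52.4 mg/L

BOD₅ = L₀(1 − e^(−5k_d)) ⇒ L₀ = BOD₅ / (1 − e^(−5×0.336))
= 42.6 / (1 − 0.1864) = 42.6 / 0.8136 = 52.36 mg/L.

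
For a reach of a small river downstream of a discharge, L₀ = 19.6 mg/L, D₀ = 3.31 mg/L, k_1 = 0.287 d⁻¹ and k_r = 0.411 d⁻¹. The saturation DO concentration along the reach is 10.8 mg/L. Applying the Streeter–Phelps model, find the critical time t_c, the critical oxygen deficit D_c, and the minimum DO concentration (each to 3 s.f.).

t_c = [1/(k_r−k_1)] ln[(k_r/k_1)(1 − D₀(k_r−k_1)/(k_1 L₀))]
= [1/(0.411−0.287)] ln[(0.411/0.287)(1 − 3.31×0.1240/(0.287×19.6))]
= (1/0.1240) ln[1.432 × 0.9270] = 8.065 × ln(1.328) = 8.065 × 0.2833 = 2.285 d.
L(t_c) = L₀ e^(−k_1 t_c) = 19.6 × 0.5190 = 10.17 mg/L, and at the critical point k_r D_c = k_1 L, so D_c = (0.287/0.411) × 10.17 = 7.104 mg/L.
Minimum DO = C_s − D_c = 10.8 − 7.104 = 3.696 mg/L.

t_c ≈ 2.29 d; D_c ≈ 7.10 mg/L; min DO ≈ 3.70 mg/L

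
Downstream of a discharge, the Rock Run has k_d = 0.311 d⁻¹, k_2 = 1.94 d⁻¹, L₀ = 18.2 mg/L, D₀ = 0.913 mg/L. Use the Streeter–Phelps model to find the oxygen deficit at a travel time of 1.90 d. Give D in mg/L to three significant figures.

D ≈ 1.86 mg/L

k_d L₀/(k_2−k_d) = 0.311×18.2/(1.94−0.311) = 5.660/1.629 = 3.475 mg/L.
e^(−k_d t) = e^(−0.311×1.900) = 0.5538; e^(−k_2 t) = e^(−1.94×1.900) = 0.02507.
D = 3.475 × (0.5538 − 0.02507) + 0.913 × 0.02507 = 1.837 + 0.02289 = 1.860 mg/L.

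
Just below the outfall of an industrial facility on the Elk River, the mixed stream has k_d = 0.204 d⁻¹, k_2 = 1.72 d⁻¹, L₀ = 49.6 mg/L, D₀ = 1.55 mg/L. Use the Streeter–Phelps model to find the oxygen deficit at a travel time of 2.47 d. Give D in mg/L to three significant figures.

k_d L₀/(k_2−k_d) = 0.204×49.6/(1.72−0.204) = 10.12/1.516 = 6.674 mg/L.
e^(−k_d t) = e^(−0.204×2.470) = 0.6042; e^(−k_2 t) = e^(−1.72×2.470) = 0.01429.
D = 6.674 × (0.6042 − 0.01429) + 1.55 × 0.01429 = 3.937 + 0.02214 = 3.959 mg/L.

D ≈ 3.96 mg/L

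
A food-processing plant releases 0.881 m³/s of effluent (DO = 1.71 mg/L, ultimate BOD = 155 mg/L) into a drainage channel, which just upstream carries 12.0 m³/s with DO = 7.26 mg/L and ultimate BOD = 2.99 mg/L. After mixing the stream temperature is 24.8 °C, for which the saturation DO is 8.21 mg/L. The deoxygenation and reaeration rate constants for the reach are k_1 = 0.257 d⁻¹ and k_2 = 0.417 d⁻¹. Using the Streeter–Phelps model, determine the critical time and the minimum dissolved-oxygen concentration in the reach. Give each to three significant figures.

Mixed DO = (12.0×7.26 + 0.881×1.71)/(12.0+0.881) = 88.63/12.88 = 6.880 mg/L.
Mixed L₀ = (12.0×2.99 + 0.881×155)/(12.88) = 172.4/12.88 = 13.39 mg/L.
Initial deficit D₀ = C_s − DO₀ = 8.21 − 6.880 = 1.330 mg/L.
t_c = (1/0.1600) ln[(0.417/0.257)(1 − 1.330×0.1600/(0.257×13.39))] = 6.250 × ln(1.522) = 2.626 d.
D_c = (0.257/0.417) × 13.39 × e^(−0.257×2.626) = 0.6163 × 13.39 × 0.5092 = 4.201 mg/L.
Minimum DO = 8.21 − 4.201 = 4.009 mg/L.

t_c ≈ 2.63 d; minimum DO ≈ 4.01 mg/L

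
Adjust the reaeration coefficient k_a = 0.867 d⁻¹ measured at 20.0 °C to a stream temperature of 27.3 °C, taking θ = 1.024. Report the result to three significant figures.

k_a(T₂) = k_a(T₁) · θ^(T₂−T₁) = 0.867 × 1.024^(27.3−20.0)
= 0.867 × 1.024^7.30 = 0.867 × 1.189 = 1.031 d⁻¹.

k_a ≈ 1.03 d⁻¹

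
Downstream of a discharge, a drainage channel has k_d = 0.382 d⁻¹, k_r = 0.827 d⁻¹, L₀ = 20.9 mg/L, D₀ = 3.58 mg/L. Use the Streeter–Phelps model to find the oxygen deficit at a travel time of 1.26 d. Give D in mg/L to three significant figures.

D ≈ 6.02 mg/L

k_d L₀/(k_r−k_d) = 0.382×20.9/(0.827−0.382) = 7.984/0.4450 = 17.94 mg/L.
e^(−k_d t) = e^(−0.382×1.260) = 0.6180; e^(−k_r t) = e^(−0.827×1.260) = 0.3527.
D = 17.94 × (0.6180 − 0.3527) + 3.58 × 0.3527 = 4.758 + 1.263 = 6.021 mg/L.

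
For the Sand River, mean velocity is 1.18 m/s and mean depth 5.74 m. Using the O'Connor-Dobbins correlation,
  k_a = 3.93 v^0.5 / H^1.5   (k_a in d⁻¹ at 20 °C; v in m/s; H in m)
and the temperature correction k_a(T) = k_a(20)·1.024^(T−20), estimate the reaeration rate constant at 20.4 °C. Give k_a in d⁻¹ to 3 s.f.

k_a ≈ 0.313 d⁻¹

k_a(20) = 3.93 × 1.18^0.5 / 5.74^1.5 = 3.93 × 1.086 / 13.75 = 0.3104 d⁻¹.
k_a(20.4) = 0.3104 × 1.024^(20.4−20) = 0.3104 × 1.010 = 0.3134 d⁻¹.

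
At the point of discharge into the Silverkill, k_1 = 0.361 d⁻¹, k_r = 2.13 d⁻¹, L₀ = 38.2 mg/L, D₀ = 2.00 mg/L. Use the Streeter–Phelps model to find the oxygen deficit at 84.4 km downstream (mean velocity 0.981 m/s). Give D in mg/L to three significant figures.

Travel time t = x/v = 84.4 km / (0.981 m/s) = 84400 m / 0.981 m/s = 86030 s = 0.9958 d.
k_1 L₀/(k_r−k_1) = 0.361×38.2/(2.13−0.361) = 13.79/1.769 = 7.795 mg/L.
e^(−k_1 t) = e^(−0.361×0.9958) = 0.6980; e^(−k_r t) = e^(−2.13×0.9958) = 0.1199.
D = 7.795 × (0.6980 − 0.1199) + 2.00 × 0.1199 = 4.507 + 0.2398 = 4.747 mg/L.

D ≈ 4.75 mg/L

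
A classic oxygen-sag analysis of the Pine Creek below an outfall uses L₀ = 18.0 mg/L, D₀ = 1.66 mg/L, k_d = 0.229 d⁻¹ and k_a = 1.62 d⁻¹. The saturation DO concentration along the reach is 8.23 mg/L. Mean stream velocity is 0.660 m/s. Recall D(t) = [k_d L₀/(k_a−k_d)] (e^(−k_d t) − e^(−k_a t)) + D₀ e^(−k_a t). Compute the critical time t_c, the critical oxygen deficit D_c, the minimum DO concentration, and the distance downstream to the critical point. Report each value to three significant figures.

t_c ≈ 0.816 d; D_c ≈ 2.11 mg/L; min DO ≈ 6.12 mg/L; x_c ≈ 46.5 km

With k_a/k_d = 7.074 and 1 − D₀(k_a−k_d)/(k_d L₀) = 0.4398,
t_c = ln(7.074 × 0.4398) / (1.62 − 0.229) = ln(3.111) / 1.391 = 1.135/1.391 = 0.8160 d.
D_c = (k_d/k_a) L₀ e^(−k_d t_c) = (0.229/1.62) × 18.0 × e^(−0.229×0.8160) = 0.1414 × 18.0 × 0.8296 = 2.111 mg/L.
Minimum DO = C_s − D_c = 8.23 − 2.111 = 6.119 mg/L.
x_c = v t_c = 0.660 m/s × 0.8160 d × 86400 s/d = 46530 m ≈ 46.5 km.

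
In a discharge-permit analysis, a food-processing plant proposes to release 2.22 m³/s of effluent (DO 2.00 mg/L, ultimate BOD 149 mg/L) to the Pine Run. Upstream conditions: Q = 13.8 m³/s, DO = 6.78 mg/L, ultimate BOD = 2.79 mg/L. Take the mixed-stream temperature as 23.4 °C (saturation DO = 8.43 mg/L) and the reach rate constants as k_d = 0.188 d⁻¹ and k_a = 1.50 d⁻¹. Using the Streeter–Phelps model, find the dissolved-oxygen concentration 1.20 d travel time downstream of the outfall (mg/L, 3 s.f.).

Mixed DO = (13.8×6.78 + 2.22×2.00)/(13.8+2.22) = 98.00/16.02 = 6.118 mg/L.
Mixed L₀ = (13.8×2.79 + 2.22×149)/(16.02) = 369.3/16.02 = 23.05 mg/L.
Initial deficit D₀ = C_s − DO₀ = 8.43 − 6.118 = 2.312 mg/L.
D(1.20) = [0.188×23.05/(1.50−0.188)](e^(−0.188×1.20) − e^(−1.50×1.20)) + 2.312 e^(−1.50×1.20)
= 3.303 × (0.7980 − 0.1653) + 2.312 × 0.1653 = 2.472 mg/L.
DO = 8.43 − 2.472 = 5.958 mg/L.

DO ≈ 5.96 mg/L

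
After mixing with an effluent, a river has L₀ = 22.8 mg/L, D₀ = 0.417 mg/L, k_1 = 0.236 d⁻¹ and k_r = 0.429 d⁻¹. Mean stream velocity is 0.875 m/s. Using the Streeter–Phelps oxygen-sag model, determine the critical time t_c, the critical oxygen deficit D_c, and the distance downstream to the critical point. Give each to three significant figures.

t_c ≈ 3.02 d; D_c ≈ 6.15 mg/L; x_c ≈ 228 km

At the critical point dD/dt = 0, so k_1 L₀ e^(−k_1 t) = k_r D. Substituting D(t) from the Streeter–Phelps equation and solving for t gives
t_c = ln[(k_r/k_1)(1 − D₀(k_r−k_1)/(k_1 L₀))] / (k_r−k_1).
Here k_r−k_1 = 0.1930 d⁻¹ and 1 − D₀(k_r−k_1)/(k_1 L₀) = 1 − 0.417×0.1930/(0.236×22.8) = 0.9850, so
t_c = ln(1.818 × 0.9850) / 0.1930 = 0.5826 / 0.1930 = 3.018 d.
L(t_c) = L₀ e^(−k_1 t_c) = 22.8 × 0.4905 = 11.18 mg/L, and at the critical point k_r D_c = k_1 L, so D_c = (0.236/0.429) × 11.18 = 6.152 mg/L.
x_c = v t_c = 0.875 m/s × 3.018 d × 86400 s/d = 228200 m ≈ 228 km.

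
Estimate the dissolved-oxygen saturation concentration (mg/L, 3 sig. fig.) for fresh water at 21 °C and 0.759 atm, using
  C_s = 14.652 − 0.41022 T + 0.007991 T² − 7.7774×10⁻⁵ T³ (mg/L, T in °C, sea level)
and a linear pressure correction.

C_s ≈ 6.71 mg/L

At sea level: C_s = 14.652 − 0.41022×21 + 0.007991×21² − 7.7774×10⁻⁵×21³ = 8.841 mg/L.
Pressure correction: C_s' = 8.841 × 0.759 = 6.710 mg/L.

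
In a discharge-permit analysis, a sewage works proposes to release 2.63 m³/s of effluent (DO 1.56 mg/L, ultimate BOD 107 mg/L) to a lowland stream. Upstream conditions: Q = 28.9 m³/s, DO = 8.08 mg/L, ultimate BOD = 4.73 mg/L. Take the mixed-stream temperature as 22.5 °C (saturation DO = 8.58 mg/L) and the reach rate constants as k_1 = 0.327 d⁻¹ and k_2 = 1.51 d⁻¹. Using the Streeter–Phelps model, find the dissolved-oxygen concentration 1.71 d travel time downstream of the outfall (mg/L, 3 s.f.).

Mixed DO = (28.9×8.08 + 2.63×1.56)/(28.9+2.63) = 237.6/31.53 = 7.536 mg/L.
Mixed L₀ = (28.9×4.73 + 2.63×107)/(31.53) = 418.1/31.53 = 13.26 mg/L.
Initial deficit D₀ = C_s − DO₀ = 8.58 − 7.536 = 1.044 mg/L.
D(1.71) = [0.327×13.26/(1.51−0.327)](e^(−0.327×1.71) − e^(−1.51×1.71)) + 1.044 e^(−1.51×1.71)
= 3.665 × (0.5717 − 0.07562) + 1.044 × 0.07562 = 1.897 mg/L.
DO = 8.58 − 1.897 = 6.683 mg/L.

DO ≈ 6.68 mg/L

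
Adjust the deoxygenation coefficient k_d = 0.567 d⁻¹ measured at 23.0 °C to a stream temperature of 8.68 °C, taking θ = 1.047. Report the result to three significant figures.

k_d(T₂) = k_d(T₁) · θ^(T₂−T₁) = 0.567 × 1.047^(8.68−23.0)
= 0.567 × 1.047^-14.3 = 0.567 × 0.5180 = 0.2937 d⁻¹.

k_d ≈ 0.294 d⁻¹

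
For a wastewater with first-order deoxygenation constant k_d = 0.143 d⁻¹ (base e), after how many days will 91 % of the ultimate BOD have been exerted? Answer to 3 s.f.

y/L₀ = 1 − e^(−k_d t) = 0.91 ⇒ e^(−k_d t) = 0.0900
t = −ln(0.0900) / 0.143 = 2.408 / 0.143 = 16.84 d.

t ≈ 16.8 d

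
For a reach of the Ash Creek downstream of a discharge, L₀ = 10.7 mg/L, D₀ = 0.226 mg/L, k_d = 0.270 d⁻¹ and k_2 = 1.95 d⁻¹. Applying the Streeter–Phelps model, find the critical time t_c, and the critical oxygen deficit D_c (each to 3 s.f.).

t_c ≈ 1.09 d; D_c ≈ 1.10 mg/L

With k_2/k_d = 7.222 and 1 − D₀(k_2−k_d)/(k_d L₀) = 0.8686,
t_c = ln(7.222 × 0.8686) / (1.95 − 0.270) = ln(6.273) / 1.680 = 1.836/1.680 = 1.093 d.
D_c = (k_d/k_2) L₀ e^(−k_d t_c) = (0.270/1.95) × 10.7 × e^(−0.270×1.093) = 0.1385 × 10.7 × 0.7444 = 1.103 mg/L.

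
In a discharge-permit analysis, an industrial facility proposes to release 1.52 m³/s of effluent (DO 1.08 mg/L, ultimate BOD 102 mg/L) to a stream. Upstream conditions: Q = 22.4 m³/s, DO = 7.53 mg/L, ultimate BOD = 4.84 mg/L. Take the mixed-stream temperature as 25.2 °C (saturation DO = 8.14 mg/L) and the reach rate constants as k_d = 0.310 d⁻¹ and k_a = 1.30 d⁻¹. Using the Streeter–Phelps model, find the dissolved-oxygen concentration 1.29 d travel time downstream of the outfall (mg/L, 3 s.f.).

Mixed DO = (22.4×7.53 + 1.52×1.08)/(22.4+1.52) = 170.3/23.92 = 7.120 mg/L.
Mixed L₀ = (22.4×4.84 + 1.52×102)/(23.92) = 263.5/23.92 = 11.01 mg/L.
Initial deficit D₀ = C_s − DO₀ = 8.14 − 7.120 = 1.020 mg/L.
D(1.29) = [0.310×11.01/(1.30−0.310)](e^(−0.310×1.29) − e^(−1.30×1.29)) + 1.020 e^(−1.30×1.29)
= 3.449 × (0.6704 − 0.1869) + 1.020 × 0.1869 = 1.858 mg/L.
DO = 8.14 − 1.858 = 6.282 mg/L.

DO ≈ 6.28 mg/L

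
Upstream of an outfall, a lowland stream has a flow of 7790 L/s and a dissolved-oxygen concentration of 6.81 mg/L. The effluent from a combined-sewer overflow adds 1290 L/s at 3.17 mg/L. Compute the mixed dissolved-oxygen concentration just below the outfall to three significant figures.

Flow-weighted mixing: C = (Q_r C_r + Q_w C_w)/(Q_r + Q_w)
= (7790×6.81 + 1290×3.17)/(7790 + 1290) = 57140/9080 = 6.293 mg/L.

6.29 mg/L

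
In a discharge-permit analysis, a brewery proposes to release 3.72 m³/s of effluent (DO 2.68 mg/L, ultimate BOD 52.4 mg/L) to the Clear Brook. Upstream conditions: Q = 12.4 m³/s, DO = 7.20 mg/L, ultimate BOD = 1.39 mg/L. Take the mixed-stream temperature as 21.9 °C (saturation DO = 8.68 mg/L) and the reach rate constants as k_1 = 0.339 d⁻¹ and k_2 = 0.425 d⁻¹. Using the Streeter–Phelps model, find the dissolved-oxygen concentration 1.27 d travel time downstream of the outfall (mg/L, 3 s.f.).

DO ≈ 3.72 mg/L

Mixed DO = (12.4×7.20 + 3.72×2.68)/(12.4+3.72) = 99.25/16.12 = 6.157 mg/L.
Mixed L₀ = (12.4×1.39 + 3.72×52.4)/(16.12) = 212.2/16.12 = 13.16 mg/L.
Initial deficit D₀ = C_s − DO₀ = 8.68 − 6.157 = 2.523 mg/L.
D(1.27) = [0.339×13.16/(0.425−0.339)](e^(−0.339×1.27) − e^(−0.425×1.27)) + 2.523 e^(−0.425×1.27)
= 51.88 × (0.6502 − 0.5829) + 2.523 × 0.5829 = 4.961 mg/L.
DO = 8.68 − 4.961 = 3.719 mg/L.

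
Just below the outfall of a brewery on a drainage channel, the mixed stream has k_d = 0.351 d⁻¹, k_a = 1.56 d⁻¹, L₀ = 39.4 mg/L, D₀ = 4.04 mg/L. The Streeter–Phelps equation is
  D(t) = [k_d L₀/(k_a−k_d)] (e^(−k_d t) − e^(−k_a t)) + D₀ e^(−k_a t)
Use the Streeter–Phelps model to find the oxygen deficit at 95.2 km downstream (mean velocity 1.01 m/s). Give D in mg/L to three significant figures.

Travel time t = x/v = 95.2 km / (1.01 m/s) = 95200 m / 1.01 m/s = 94260 s = 1.091 d.
k_d L₀/(k_a−k_d) = 0.351×39.4/(1.56−0.351) = 13.83/1.209 = 11.44 mg/L.
e^(−k_d t) = e^(−0.351×1.091) = 0.6819; e^(−k_a t) = e^(−1.56×1.091) = 0.1823.
D = 11.44 × (0.6819 − 0.1823) + 4.04 × 0.1823 = 5.714 + 0.7367 = 6.451 mg/L.

D ≈ 6.45 mg/L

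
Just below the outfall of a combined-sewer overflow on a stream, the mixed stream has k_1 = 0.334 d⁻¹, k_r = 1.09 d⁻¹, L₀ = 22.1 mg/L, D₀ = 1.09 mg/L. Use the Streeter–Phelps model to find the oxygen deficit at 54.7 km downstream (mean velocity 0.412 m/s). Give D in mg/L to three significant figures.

D ≈ 4.22 mg/L

Travel time t = x/v = 54.7 km / (0.412 m/s) = 54700 m / 0.412 m/s = 132800 s = 1.537 d.
k_1 L₀/(k_r−k_1) = 0.334×22.1/(1.09−0.334) = 7.381/0.7560 = 9.764 mg/L.
e^(−k_1 t) = e^(−0.334×1.537) = 0.5986; e^(−k_r t) = e^(−1.09×1.537) = 0.1873.
D = 9.764 × (0.5986 − 0.1873) + 1.09 × 0.1873 = 4.015 + 0.2042 = 4.219 mg/L.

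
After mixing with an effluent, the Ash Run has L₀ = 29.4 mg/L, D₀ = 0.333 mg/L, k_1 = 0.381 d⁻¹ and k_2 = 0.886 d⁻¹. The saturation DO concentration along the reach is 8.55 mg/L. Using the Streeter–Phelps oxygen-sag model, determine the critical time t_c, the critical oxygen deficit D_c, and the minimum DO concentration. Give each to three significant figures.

t_c = [1/(k_2−k_1)] ln[(k_2/k_1)(1 − D₀(k_2−k_1)/(k_1 L₀))]
= [1/(0.886−0.381)] ln[(0.886/0.381)(1 − 0.333×0.5050/(0.381×29.4))]
= (1/0.5050) ln[2.325 × 0.9850] = 1.980 × ln(2.291) = 1.980 × 0.8288 = 1.641 d.
L(t_c) = L₀ e^(−k_1 t_c) = 29.4 × 0.5351 = 15.73 mg/L, and at the critical point k_2 D_c = k_1 L, so D_c = (0.381/0.886) × 15.73 = 6.765 mg/L.
Minimum DO = C_s − D_c = 8.55 − 6.765 = 1.785 mg/L.

t_c ≈ 1.64 d; D_c ≈ 6.77 mg/L; min DO ≈ 1.78 mg/L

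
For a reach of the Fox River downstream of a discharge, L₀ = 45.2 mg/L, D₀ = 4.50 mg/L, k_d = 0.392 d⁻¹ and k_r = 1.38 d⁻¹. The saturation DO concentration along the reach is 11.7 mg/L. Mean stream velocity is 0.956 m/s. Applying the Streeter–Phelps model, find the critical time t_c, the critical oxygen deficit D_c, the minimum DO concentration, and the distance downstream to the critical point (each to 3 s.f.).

t_c ≈ 0.981 d; D_c ≈ 8.74 mg/L; min DO ≈ 2.96 mg/L; x_c ≈ 81.1 km

With k_r/k_d = 3.520 and 1 − D₀(k_r−k_d)/(k_d L₀) = 0.7491,
t_c = ln(3.520 × 0.7491) / (1.38 − 0.392) = ln(2.637) / 0.9880 = 0.9697/0.9880 = 0.9814 d.
D_c = (k_d/k_r) L₀ e^(−k_d t_c) = (0.392/1.38) × 45.2 × e^(−0.392×0.9814) = 0.2841 × 45.2 × 0.6806 = 8.739 mg/L.
Minimum DO = C_s − D_c = 11.7 − 8.739 = 2.961 mg/L.
x_c = v t_c = 0.956 m/s × 0.9814 d × 86400 s/d = 81070 m ≈ 81.1 km.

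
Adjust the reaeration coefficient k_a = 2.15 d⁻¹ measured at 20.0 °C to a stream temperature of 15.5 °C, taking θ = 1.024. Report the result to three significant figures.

k_a(T₂) = k_a(T₁) · θ^(T₂−T₁) = 2.15 × 1.024^(15.5−20.0)
= 2.15 × 1.024^-4.50 = 2.15 × 0.8988 = 1.932 d⁻¹.

k_a ≈ 1.93 d⁻¹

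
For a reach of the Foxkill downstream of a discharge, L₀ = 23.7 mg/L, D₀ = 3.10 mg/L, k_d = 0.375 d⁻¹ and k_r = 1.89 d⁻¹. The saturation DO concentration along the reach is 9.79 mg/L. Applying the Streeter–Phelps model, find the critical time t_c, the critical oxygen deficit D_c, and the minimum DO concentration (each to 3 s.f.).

t_c ≈ 0.571 d; D_c ≈ 3.80 mg/L; min DO ≈ 5.99 mg/L

At the critical point dD/dt = 0, so k_d L₀ e^(−k_d t) = k_r D. Substituting D(t) from the Streeter–Phelps equation and solving for t gives
t_c = ln[(k_r/k_d)(1 − D₀(k_r−k_d)/(k_d L₀))] / (k_r−k_d).
Here k_r−k_d = 1.515 d⁻¹ and 1 − D₀(k_r−k_d)/(k_d L₀) = 1 − 3.10×1.515/(0.375×23.7) = 0.4716, so
t_c = ln(5.040 × 0.4716) / 1.515 = 0.8657 / 1.515 = 0.5714 d.
D_c = (k_d/k_r) L₀ e^(−k_d t_c) = (0.375/1.89) × 23.7 × e^(−0.375×0.5714) = 0.1984 × 23.7 × 0.8071 = 3.795 mg/L.
Minimum DO = C_s − D_c = 9.79 − 3.795 = 5.995 mg/L.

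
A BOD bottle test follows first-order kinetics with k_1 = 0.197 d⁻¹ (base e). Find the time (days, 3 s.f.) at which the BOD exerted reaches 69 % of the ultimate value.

t ≈ 5.95 d

y/L₀ = 1 − e^(−k_1 t) = 0.69 ⇒ e^(−k_1 t) = 0.310
t = −ln(0.310) / 0.197 = 1.171 / 0.197 = 5.945 d.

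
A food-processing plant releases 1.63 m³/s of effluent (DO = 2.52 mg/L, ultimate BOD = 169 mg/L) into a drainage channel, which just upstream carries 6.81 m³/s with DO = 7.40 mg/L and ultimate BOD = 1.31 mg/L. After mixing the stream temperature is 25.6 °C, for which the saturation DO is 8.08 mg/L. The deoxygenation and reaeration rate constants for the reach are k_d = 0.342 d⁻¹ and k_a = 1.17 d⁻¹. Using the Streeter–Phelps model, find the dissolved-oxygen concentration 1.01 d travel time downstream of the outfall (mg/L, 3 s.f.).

Mixed DO = (6.81×7.40 + 1.63×2.52)/(6.81+1.63) = 54.50/8.440 = 6.458 mg/L.
Mixed L₀ = (6.81×1.31 + 1.63×169)/(8.440) = 284.4/8.440 = 33.70 mg/L.
Initial deficit D₀ = C_s − DO₀ = 8.08 − 6.458 = 1.622 mg/L.
D(1.01) = [0.342×33.70/(1.17−0.342)](e^(−0.342×1.01) − e^(−1.17×1.01)) + 1.622 e^(−1.17×1.01)
= 13.92 × (0.7079 − 0.3068) + 1.622 × 0.3068 = 6.081 mg/L.
DO = 8.08 − 6.081 = 1.999 mg/L.

DO ≈ 2.00 mg/L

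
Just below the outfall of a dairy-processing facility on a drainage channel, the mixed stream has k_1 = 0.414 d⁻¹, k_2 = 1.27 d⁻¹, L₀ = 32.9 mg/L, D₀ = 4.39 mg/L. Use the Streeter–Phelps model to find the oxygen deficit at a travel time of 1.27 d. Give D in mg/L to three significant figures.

k_1 L₀/(k_2−k_1) = 0.414×32.9/(1.27−0.414) = 13.62/0.8560 = 15.91 mg/L.
e^(−k_1 t) = e^(−0.414×1.270) = 0.5911; e^(−k_2 t) = e^(−1.27×1.270) = 0.1993.
D = 15.91 × (0.5911 − 0.1993) + 4.39 × 0.1993 = 6.234 + 0.8750 = 7.109 mg/L.

D ≈ 7.11 mg/L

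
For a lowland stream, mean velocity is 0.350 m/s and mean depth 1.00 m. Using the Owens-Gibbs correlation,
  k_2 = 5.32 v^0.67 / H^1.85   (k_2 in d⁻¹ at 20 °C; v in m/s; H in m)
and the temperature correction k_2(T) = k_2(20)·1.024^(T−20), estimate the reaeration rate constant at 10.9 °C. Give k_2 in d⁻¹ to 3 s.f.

k_2(20) = 5.32 × 0.350^0.67 / 1.00^1.85 = 5.32 × 0.4949 / 1.000 = 2.633 d⁻¹.
k_2(10.9) = 2.633 × 1.024^(10.9−20) = 2.633 × 0.8059 = 2.122 d⁻¹.

k_2 ≈ 2.12 d⁻¹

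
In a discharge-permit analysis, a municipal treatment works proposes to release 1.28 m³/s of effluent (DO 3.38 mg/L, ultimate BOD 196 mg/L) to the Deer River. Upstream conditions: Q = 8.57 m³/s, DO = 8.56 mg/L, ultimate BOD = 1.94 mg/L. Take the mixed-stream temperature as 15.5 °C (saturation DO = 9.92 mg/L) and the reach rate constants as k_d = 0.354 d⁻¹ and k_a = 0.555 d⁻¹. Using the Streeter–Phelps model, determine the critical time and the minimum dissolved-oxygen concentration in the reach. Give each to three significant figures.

t_c ≈ 2.02 d; minimum DO ≈ 1.45 mg/L

Mixed DO = (8.57×8.56 + 1.28×3.38)/(8.57+1.28) = 77.69/9.850 = 7.887 mg/L.
Mixed L₀ = (8.57×1.94 + 1.28×196)/(9.850) = 267.5/9.850 = 27.16 mg/L.
Initial deficit D₀ = C_s − DO₀ = 9.92 − 7.887 = 2.033 mg/L.
t_c = (1/0.2010) ln[(0.555/0.354)(1 − 2.033×0.2010/(0.354×27.16))] = 4.975 × ln(1.501) = 2.021 d.
D_c = (0.354/0.555) × 27.16 × e^(−0.354×2.021) = 0.6378 × 27.16 × 0.4890 = 8.470 mg/L.
Minimum DO = 9.92 − 8.470 = 1.450 mg/L.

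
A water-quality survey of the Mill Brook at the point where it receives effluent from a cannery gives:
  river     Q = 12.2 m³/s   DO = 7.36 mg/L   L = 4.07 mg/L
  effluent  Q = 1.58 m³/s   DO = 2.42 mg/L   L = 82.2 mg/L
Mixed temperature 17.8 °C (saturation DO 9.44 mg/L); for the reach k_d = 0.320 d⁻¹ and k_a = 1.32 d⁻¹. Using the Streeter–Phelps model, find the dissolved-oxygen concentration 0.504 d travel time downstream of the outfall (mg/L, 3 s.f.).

Mixed DO = (12.2×7.36 + 1.58×2.42)/(12.2+1.58) = 93.62/13.78 = 6.794 mg/L.
Mixed L₀ = (12.2×4.07 + 1.58×82.2)/(13.78) = 179.5/13.78 = 13.03 mg/L.
Initial deficit D₀ = C_s − DO₀ = 9.44 − 6.794 = 2.646 mg/L.
D(0.504) = [0.320×13.03/(1.32−0.320)](e^(−0.320×0.504) − e^(−1.32×0.504)) + 2.646 e^(−1.32×0.504)
= 4.169 × (0.8511 − 0.5141) + 2.646 × 0.5141 = 2.765 mg/L.
DO = 9.44 − 2.765 = 6.675 mg/L.

DO ≈ 6.67 mg/L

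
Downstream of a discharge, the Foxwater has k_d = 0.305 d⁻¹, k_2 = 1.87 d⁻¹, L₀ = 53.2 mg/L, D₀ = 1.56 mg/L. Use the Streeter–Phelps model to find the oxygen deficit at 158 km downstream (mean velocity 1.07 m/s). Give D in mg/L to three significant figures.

D ≈ 5.80 mg/L

Travel time t = x/v = 158 km / (1.07 m/s) = 158000 m / 1.07 m/s = 147700 s = 1.709 d.
k_d L₀/(k_2−k_d) = 0.305×53.2/(1.87−0.305) = 16.23/1.565 = 10.37 mg/L.
e^(−k_d t) = e^(−0.305×1.709) = 0.5938; e^(−k_2 t) = e^(−1.87×1.709) = 0.04093.
D = 10.37 × (0.5938 − 0.04093) + 1.56 × 0.04093 = 5.732 + 0.06385 = 5.796 mg/L.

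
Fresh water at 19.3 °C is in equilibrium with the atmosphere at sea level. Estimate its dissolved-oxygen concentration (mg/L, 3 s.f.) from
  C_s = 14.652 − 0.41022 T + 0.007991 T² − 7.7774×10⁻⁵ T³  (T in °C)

C_s ≈ 9.15 mg/L

C_s = 14.652 − 0.41022×19.3 + 0.007991×19.3² − 7.7774×10⁻⁵×19.3³ = 9.152 mg/L.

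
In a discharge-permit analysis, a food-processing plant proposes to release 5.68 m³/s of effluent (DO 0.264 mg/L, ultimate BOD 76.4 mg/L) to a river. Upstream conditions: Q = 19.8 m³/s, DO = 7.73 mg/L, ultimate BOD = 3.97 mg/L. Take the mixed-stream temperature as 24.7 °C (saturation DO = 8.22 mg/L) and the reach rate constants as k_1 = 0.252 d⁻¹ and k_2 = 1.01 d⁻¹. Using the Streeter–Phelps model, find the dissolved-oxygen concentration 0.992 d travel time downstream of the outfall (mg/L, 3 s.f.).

DO ≈ 4.68 mg/L

Mixed DO = (19.8×7.73 + 5.68×0.264)/(19.8+5.68) = 154.6/25.48 = 6.066 mg/L.
Mixed L₀ = (19.8×3.97 + 5.68×76.4)/(25.48) = 512.6/25.48 = 20.12 mg/L.
Initial deficit D₀ = C_s − DO₀ = 8.22 − 6.066 = 2.154 mg/L.
D(0.992) = [0.252×20.12/(1.01−0.252)](e^(−0.252×0.992) − e^(−1.01×0.992)) + 2.154 e^(−1.01×0.992)
= 6.688 × (0.7788 − 0.3672) + 2.154 × 0.3672 = 3.544 mg/L.
DO = 8.22 − 3.544 = 4.676 mg/L.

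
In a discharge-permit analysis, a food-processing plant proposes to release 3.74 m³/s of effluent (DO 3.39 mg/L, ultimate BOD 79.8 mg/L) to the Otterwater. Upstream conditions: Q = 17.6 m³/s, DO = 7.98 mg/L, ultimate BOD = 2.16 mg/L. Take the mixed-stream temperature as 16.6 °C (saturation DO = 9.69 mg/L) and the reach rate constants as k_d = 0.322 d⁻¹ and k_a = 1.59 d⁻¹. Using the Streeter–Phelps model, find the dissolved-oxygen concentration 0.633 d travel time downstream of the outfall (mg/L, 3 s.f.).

Mixed DO = (17.6×7.98 + 3.74×3.39)/(17.6+3.74) = 153.1/21.34 = 7.176 mg/L.
Mixed L₀ = (17.6×2.16 + 3.74×79.8)/(21.34) = 336.5/21.34 = 15.77 mg/L.
Initial deficit D₀ = C_s − DO₀ = 9.69 − 7.176 = 2.514 mg/L.
D(0.633) = [0.322×15.77/(1.59−0.322)](e^(−0.322×0.633) − e^(−1.59×0.633)) + 2.514 e^(−1.59×0.633)
= 4.004 × (0.8156 − 0.3655) + 2.514 × 0.3655 = 2.721 mg/L.
DO = 9.69 − 2.721 = 6.969 mg/L.

DO ≈ 6.97 mg/L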